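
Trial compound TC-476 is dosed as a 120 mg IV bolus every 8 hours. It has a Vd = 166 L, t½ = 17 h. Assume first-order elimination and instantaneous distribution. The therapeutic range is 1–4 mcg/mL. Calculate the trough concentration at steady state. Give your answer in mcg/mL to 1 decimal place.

Over one 8-h interval, 8/17 ≈ 0.47059 half-lives elapse, leaving f ≈ 0.7217 of each dose.
Accumulation ratio R = 1/(1 − f) ≈ 1/0.2783 ≈ 3.5932.
Each bolus raises the concentration by D/Vd = 120/166 ≈ 0.723 mcg/mL.
Steady-state peak Cmax,ss = C₀·R ≈ 0.723 × 3.5932 ≈ 2.598 mcg/mL.
Steady-state trough Cmin,ss = Cmax,ss·f ≈ 2.598 × 0.7217 ≈ 1.875 mcg/mL.
Trough 1.9 mcg/mL vs MEC 1 mcg/mL: adequate.

1.9 mcg/mL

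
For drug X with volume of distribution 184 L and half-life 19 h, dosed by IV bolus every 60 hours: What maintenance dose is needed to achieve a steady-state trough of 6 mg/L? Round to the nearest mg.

8749 mg

τ/t½ = 60/19 ≈ 3.1579, so f = (1/2)^(60/19) ≈ 0.112042.
Cmin,ss = (D/Vd)·f/(1−f), so D = Cmin,ss·Vd·(1−f)/f.
D = 6 × 184 × (1−f)/f ≈ 6 × 184 × 7.92522 ≈ 8749.44 mg.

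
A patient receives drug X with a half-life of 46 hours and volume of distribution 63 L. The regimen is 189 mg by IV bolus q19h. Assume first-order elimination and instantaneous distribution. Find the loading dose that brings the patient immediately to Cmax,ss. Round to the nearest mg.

f = (1/2)^(19/46) ≈ 0.751037; accumulation ratio R = 1/(1−f) ≈ 4.01666.
Loading dose to hit Cmax,ss on first dose: D_load = D_maint·R ≈ 189 × 4.01666 ≈ 759.15 mg.

759 mg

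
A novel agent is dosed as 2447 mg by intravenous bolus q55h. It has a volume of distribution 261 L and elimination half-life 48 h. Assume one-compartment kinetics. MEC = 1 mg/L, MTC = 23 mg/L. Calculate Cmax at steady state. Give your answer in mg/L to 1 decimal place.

k = ln2/t½ = ln2/48 ≈ 0.014441 h⁻¹; fraction remaining f = e^(−kτ) = e^(−0.014441×55) ≈ 0.4519.
Accumulation ratio R = 1/(1 − f) ≈ 1/0.5481 ≈ 1.8245.
Single-dose peak C₀ = D/Vd = 2447/261 ≈ 9.375 mg/L.
Cmax,ss = C₀/(1 − f) ≈ 9.375/0.5481 ≈ 17.105 mg/L.
Peak 17.1 mg/L vs MTC 23 mg/L: below toxic threshold.

17.1 mg/L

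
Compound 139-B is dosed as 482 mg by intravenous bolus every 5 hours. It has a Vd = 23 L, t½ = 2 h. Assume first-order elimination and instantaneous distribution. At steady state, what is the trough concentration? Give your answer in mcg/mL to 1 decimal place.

4.5 mcg/mL

k = ln2/t½ = ln2/2 ≈ 0.346574 h⁻¹; fraction remaining f = e^(−kτ) = e^(−0.346574×5) ≈ 0.1768.
Each bolus raises the concentration by D/Vd = 482/23 ≈ 20.957 mcg/mL.
Steady-state trough Cmin,ss = C₀·f/(1−f) ≈ 20.957 × 0.1768/0.8232 ≈ 4.501 mcg/mL.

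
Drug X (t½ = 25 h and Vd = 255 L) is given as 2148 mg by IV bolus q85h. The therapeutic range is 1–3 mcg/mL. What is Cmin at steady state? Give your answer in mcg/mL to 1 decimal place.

k = ln2/t½ = ln2/25 ≈ 0.027726 h⁻¹; fraction remaining f = e^(−kτ) = e^(−0.027726×85) ≈ 0.0947.
At steady state, accumulation factor R = 1/(1 − e^(−kτ)) ≈ 1.1046.
Single-dose peak C₀ = D/Vd = 2148/255 ≈ 8.424 mcg/mL.
Steady-state peak Cmax,ss = C₀·R ≈ 8.424 × 1.1046 ≈ 9.305 mcg/mL.
Steady-state trough Cmin,ss = Cmax,ss·f ≈ 9.305 × 0.0947 ≈ 0.881 mcg/mL.
Trough 0.9 mcg/mL vs MEC 1 mcg/mL: subtherapeutic.

0.9 mcg/mL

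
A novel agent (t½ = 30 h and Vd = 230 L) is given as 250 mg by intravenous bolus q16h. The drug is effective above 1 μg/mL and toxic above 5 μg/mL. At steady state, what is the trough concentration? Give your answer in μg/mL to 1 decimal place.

2.4 μg/mL

Over one 16-h interval, 16/30 ≈ 0.53333 half-lives elapse, leaving f ≈ 0.6910 of each dose.
At steady state, accumulation factor R = 1/(1 − e^(−kτ)) ≈ 3.2362.
Single-dose peak C₀ = D/Vd = 250/230 ≈ 1.087 μg/mL.
Steady-state peak Cmax,ss = C₀·R ≈ 1.087 × 3.2362 ≈ 3.518 μg/mL.
One interval later, Cmin,ss = Cmax,ss·e^(−kτ) ≈ 3.518 × 0.6910 ≈ 2.431 μg/mL.
Trough 2.4 μg/mL vs MEC 1 μg/mL: adequate.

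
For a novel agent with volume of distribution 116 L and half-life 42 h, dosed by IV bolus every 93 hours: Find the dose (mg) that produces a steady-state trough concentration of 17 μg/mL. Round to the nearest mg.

τ/t½ = 93/42 ≈ 2.2143, so f = (1/2)^(93/42) ≈ 0.215493.
Cmin,ss = (D/Vd)·f/(1−f), so D = Cmin,ss·Vd·(1−f)/f.
D = 17 × 116 × (1−f)/f ≈ 17 × 116 × 3.64052 ≈ 7179.11 mg.

7179 mg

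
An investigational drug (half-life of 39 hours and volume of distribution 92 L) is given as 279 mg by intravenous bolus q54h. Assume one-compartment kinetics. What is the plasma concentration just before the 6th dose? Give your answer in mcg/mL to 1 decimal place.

1.9 mcg/mL

f = (1/2)^(τ/t½) = (1/2)^(54/39) ≈ 0.3830.
C₀ = D/Vd = 279/92 ≈ 3.033 mcg/mL.
Before the 6th dose, 5 doses have been given. Superposition: Cmin = C₀·(f + f² + … + f^5).
≈ 3.033 × (0.3830 + 0.1467 + 0.0562 + 0.0215 + 0.0082) ≈ 3.033 × 0.6156 ≈ 1.867 mcg/mL.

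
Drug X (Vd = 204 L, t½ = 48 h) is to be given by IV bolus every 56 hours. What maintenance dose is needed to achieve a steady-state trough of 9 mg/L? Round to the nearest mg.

τ/t½ = 56/48 ≈ 1.1667, so f = (1/2)^(56/48) ≈ 0.445449.
Cmin,ss = (D/Vd)·f/(1−f), so D = Cmin,ss·Vd·(1−f)/f.
D = 9 × 204 × (1−f)/f ≈ 9 × 204 × 1.24493 ≈ 2285.69 mg.

2286 mg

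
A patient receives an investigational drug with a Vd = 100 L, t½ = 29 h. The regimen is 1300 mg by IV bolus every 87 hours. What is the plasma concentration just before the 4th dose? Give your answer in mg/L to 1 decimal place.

1.9 mg/L

f = (1/2)^(τ/t½) = (1/2)^(87/29) ≈ 0.1250.
C₀ = D/Vd = 1300/100 ≈ 13.000 mg/L.
Before the 4th dose, 3 doses have been given. Superposition: Cmin = C₀·(f + f² + … + f^3).
≈ 13.000 × (0.1250 + 0.0156 + 0.0020) ≈ 13.000 × 0.1426 ≈ 1.854 mg/L.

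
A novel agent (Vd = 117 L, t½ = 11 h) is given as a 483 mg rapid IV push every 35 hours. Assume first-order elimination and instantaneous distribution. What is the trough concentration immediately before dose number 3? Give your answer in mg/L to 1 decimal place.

f = (1/2)^(τ/t½) = (1/2)^(35/11) ≈ 0.1102.
C₀ = D/Vd = 483/117 ≈ 4.128 mg/L.
Before the 3rd dose, 2 doses have been given. Superposition: Cmin = C₀·(f + f²).
≈ 4.128 × (0.1102 + 0.0121) ≈ 4.128 × 0.1223 ≈ 0.505 mg/L.

0.5 mg/L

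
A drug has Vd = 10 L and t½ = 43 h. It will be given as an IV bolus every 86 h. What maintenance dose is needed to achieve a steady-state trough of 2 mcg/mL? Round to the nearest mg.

60 mg

τ/t½ = 86/43 ≈ 2, so f = (1/2)^(86/43) ≈ 0.250000.
Cmin,ss = (D/Vd)·f/(1−f), so D = Cmin,ss·Vd·(1−f)/f.
D = 2 × 10 × (1−f)/f ≈ 2 × 10 × 3.00000 ≈ 60.00 mg.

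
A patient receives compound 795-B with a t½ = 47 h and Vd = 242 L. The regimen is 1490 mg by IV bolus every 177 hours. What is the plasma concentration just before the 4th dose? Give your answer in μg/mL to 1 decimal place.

0.5 μg/mL

f = (1/2)^(τ/t½) = (1/2)^(177/47) ≈ 0.0735.
C₀ = D/Vd = 1490/242 ≈ 6.157 μg/mL.
Before the 4th dose, 3 doses have been given. Superposition: Cmin = C₀·(f + f² + … + f^3).
≈ 6.157 × (0.0735 + 0.0054 + 0.0004) ≈ 6.157 × 0.0793 ≈ 0.488 μg/mL.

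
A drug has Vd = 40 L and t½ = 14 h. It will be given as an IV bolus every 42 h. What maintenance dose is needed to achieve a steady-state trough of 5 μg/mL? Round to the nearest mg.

1400 mg

τ/t½ = 42/14 ≈ 3, so f = (1/2)^(42/14) ≈ 0.125000.
Cmin,ss = (D/Vd)·f/(1−f), so D = Cmin,ss·Vd·(1−f)/f.
D = 5 × 40 × (1−f)/f ≈ 5 × 40 × 7.00000 ≈ 1400.00 mg.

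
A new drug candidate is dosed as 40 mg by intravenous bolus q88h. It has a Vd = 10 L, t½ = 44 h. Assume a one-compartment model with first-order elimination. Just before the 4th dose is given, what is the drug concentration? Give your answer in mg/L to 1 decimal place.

f = (1/2)^(τ/t½) = (1/2)^(88/44) ≈ 0.2500.
C₀ = D/Vd = 40/10 ≈ 4.000 mg/L.
Before the 4th dose, 3 doses have been given. Superposition: Cmin = C₀·(f + f² + … + f^3).
≈ 4.000 × (0.2500 + 0.0625 + 0.0156) ≈ 4.000 × 0.3281 ≈ 1.312 mg/L.

1.3 mg/L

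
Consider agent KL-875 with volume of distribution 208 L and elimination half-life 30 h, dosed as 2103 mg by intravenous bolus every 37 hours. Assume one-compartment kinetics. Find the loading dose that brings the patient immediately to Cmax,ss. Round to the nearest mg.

3660 mg

f = (1/2)^(37/30) ≈ 0.425334; accumulation ratio R = 1/(1−f) ≈ 1.74014.
Loading dose to hit Cmax,ss on first dose: D_load = D_maint·R ≈ 2103 × 1.74014 ≈ 3659.51 mg.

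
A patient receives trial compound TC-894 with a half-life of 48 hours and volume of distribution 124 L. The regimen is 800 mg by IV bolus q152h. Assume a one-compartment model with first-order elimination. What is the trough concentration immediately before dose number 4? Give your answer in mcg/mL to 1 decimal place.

f = (1/2)^(τ/t½) = (1/2)^(152/48) ≈ 0.1114.
C₀ = D/Vd = 800/124 ≈ 6.452 mcg/mL.
Before the 4th dose, 3 doses have been given. Superposition: Cmin = C₀·(f + f² + … + f^3).
≈ 6.452 × (0.1114 + 0.0124 + 0.0014) ≈ 6.452 × 0.1252 ≈ 0.808 mcg/mL.

0.8 mcg/mL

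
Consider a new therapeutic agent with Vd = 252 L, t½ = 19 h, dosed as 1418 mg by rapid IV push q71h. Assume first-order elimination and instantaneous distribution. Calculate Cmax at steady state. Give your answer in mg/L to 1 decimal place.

6.1 mg/L

k = ln2/t½ = ln2/19 ≈ 0.036481 h⁻¹; fraction remaining f = e^(−kτ) = e^(−0.036481×71) ≈ 0.0750.
Accumulation ratio R = 1/(1 − f) ≈ 1/0.9250 ≈ 1.0811.
Single-dose peak C₀ = D/Vd = 1418/252 ≈ 5.627 mg/L.
Steady-state peak Cmax,ss = C₀·R ≈ 5.627 × 1.0811 ≈ 6.083 mg/L.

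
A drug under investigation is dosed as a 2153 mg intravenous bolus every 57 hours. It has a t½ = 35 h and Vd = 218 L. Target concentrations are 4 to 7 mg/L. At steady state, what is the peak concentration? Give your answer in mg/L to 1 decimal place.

Over one 57-h interval, 57/35 ≈ 1.6286 half-lives elapse, leaving f ≈ 0.3234 of each dose.
At steady state, accumulation factor R = 1/(1 − e^(−kτ)) ≈ 1.4780.
Each bolus raises the concentration by D/Vd = 2153/218 ≈ 9.876 mg/L.
Steady-state peak Cmax,ss = C₀·R ≈ 9.876 × 1.4780 ≈ 14.597 mg/L.
Peak 14.6 mg/L vs MTC 7 mg/L: exceeds toxic threshold.

14.6 mg/L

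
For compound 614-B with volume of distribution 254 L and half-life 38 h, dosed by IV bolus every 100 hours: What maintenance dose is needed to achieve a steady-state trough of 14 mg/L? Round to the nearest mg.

τ/t½ = 100/38 ≈ 2.6316, so f = (1/2)^(100/38) ≈ 0.161367.
Cmin,ss = (D/Vd)·f/(1−f), so D = Cmin,ss·Vd·(1−f)/f.
D = 14 × 254 × (1−f)/f ≈ 14 × 254 × 5.19705 ≈ 18480.71 mg.

18481 mg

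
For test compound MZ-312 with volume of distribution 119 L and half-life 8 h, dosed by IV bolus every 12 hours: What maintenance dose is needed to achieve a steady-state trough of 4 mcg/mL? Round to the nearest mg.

870 mg

τ/t½ = 12/8 ≈ 1.5, so f = (1/2)^(12/8) ≈ 0.353553.
Cmin,ss = (D/Vd)·f/(1−f), so D = Cmin,ss·Vd·(1−f)/f.
D = 4 × 119 × (1−f)/f ≈ 4 × 119 × 1.82843 ≈ 870.33 mg.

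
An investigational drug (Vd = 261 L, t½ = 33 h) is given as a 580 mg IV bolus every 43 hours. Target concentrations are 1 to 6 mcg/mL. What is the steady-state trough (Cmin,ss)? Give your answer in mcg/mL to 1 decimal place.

k = ln2/t½ = ln2/33 ≈ 0.021004 h⁻¹; fraction remaining f = e^(−kτ) = e^(−0.021004×43) ≈ 0.4053.
Each bolus raises the concentration by D/Vd = 580/261 ≈ 2.222 mcg/mL.
Steady-state trough Cmin,ss = C₀·f/(1−f) ≈ 2.222 × 0.4053/0.5947 ≈ 1.514 mcg/mL.
Trough 1.5 mcg/mL vs MEC 1 mcg/mL: adequate.

1.5 mcg/mL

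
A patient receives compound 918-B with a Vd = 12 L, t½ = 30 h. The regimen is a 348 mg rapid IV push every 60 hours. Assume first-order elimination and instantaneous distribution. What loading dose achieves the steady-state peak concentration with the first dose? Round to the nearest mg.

464 mg

f = (1/2)^(60/30) ≈ 0.250000; accumulation ratio R = 1/(1−f) ≈ 1.33333.
Loading dose to hit Cmax,ss on first dose: D_load = D_maint·R ≈ 348 × 1.33333 ≈ 464.00 mg.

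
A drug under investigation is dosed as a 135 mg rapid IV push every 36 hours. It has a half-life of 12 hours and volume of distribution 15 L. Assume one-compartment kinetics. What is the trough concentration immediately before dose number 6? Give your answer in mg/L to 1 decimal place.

1.3 mg/L

f = (1/2)^(τ/t½) = (1/2)^(36/12) ≈ 0.1250.
C₀ = D/Vd = 135/15 ≈ 9.000 mg/L.
Before the 6th dose, 5 doses have been given. Superposition: Cmin = C₀·(f + f² + … + f^5).
≈ 9.000 × (0.1250 + 0.0156 + 0.0020 + 0.0002 + 0.0000) ≈ 9.000 × 0.1428 ≈ 1.285 mg/L.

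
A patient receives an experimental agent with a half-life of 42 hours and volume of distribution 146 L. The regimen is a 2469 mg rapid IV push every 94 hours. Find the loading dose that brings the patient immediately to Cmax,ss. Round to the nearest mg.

3133 mg

f = (1/2)^(94/42) ≈ 0.211966; accumulation ratio R = 1/(1−f) ≈ 1.26898.
Loading dose to hit Cmax,ss on first dose: D_load = D_maint·R ≈ 2469 × 1.26898 ≈ 3133.11 mg.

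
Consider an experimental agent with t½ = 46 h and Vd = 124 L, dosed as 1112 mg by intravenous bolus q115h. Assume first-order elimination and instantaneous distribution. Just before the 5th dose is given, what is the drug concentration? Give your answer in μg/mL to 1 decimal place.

1.9 μg/mL

f = (1/2)^(τ/t½) = (1/2)^(115/46) ≈ 0.1768.
C₀ = D/Vd = 1112/124 ≈ 8.968 μg/mL.
Before the 5th dose, 4 doses have been given. Superposition: Cmin = C₀·(f + f² + … + f^4).
≈ 8.968 × (0.1768 + 0.0313 + 0.0055 + 0.0010) ≈ 8.968 × 0.2146 ≈ 1.925 μg/mL.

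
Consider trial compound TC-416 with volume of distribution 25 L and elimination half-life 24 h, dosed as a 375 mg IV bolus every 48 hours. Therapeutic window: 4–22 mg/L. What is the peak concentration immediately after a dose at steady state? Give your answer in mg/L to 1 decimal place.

τ = 48 h = 2 half-lives, so f = (1/2)^2 = 0.25.
Accumulation ratio R = 1/(1 − f) = 1/0.75 = 4/3.
Single-dose peak C₀ = D/Vd = 375/25 = 15 mg/L.
Steady-state peak Cmax,ss = C₀·R = 15 × 4/3 ≈ 20.000 mg/L.
Peak 20.0 mg/L vs MTC 22 mg/L: below toxic threshold.

20.0 mg/L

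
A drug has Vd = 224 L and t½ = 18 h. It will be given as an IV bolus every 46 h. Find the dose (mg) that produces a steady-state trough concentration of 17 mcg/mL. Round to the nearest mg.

18579 mg

τ/t½ = 46/18 ≈ 2.5556, so f = (1/2)^(46/18) ≈ 0.170099.
Cmin,ss = (D/Vd)·f/(1−f), so D = Cmin,ss·Vd·(1−f)/f.
D = 17 × 224 × (1−f)/f ≈ 17 × 224 × 4.87893 ≈ 18578.97 mg.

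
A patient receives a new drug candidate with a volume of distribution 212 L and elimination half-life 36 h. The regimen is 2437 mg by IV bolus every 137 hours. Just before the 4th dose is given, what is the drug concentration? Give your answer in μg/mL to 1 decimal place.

f = (1/2)^(τ/t½) = (1/2)^(137/36) ≈ 0.0715.
C₀ = D/Vd = 2437/212 ≈ 11.495 μg/mL.
Before the 4th dose, 3 doses have been given. Superposition: Cmin = C₀·(f + f² + … + f^3).
≈ 11.495 × (0.0715 + 0.0051 + 0.0004) ≈ 11.495 × 0.0770 ≈ 0.885 μg/mL.

0.9 μg/mL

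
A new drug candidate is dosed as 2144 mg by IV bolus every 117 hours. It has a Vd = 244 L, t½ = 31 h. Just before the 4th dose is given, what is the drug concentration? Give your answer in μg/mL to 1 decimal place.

0.7 μg/mL

f = (1/2)^(τ/t½) = (1/2)^(117/31) ≈ 0.0731.
C₀ = D/Vd = 2144/244 ≈ 8.787 μg/mL.
Before the 4th dose, 3 doses have been given. Superposition: Cmin = C₀·(f + f² + … + f^3).
≈ 8.787 × (0.0731 + 0.0053 + 0.0004) ≈ 8.787 × 0.0788 ≈ 0.692 μg/mL.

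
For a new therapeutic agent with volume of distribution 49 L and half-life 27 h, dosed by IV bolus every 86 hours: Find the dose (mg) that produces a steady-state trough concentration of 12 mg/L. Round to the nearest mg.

4760 mg

τ/t½ = 86/27 ≈ 3.1852, so f = (1/2)^(86/27) ≈ 0.109942.
Cmin,ss = (D/Vd)·f/(1−f), so D = Cmin,ss·Vd·(1−f)/f.
D = 12 × 49 × (1−f)/f ≈ 12 × 49 × 8.09571 ≈ 4760.28 mg.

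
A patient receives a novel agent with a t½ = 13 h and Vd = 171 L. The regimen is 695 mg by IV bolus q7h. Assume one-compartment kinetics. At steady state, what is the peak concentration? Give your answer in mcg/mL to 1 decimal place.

k = ln2/t½ = ln2/13 ≈ 0.053319 h⁻¹; fraction remaining f = e^(−kτ) = e^(−0.053319×7) ≈ 0.6885.
At steady state, accumulation factor R = 1/(1 − e^(−kτ)) ≈ 3.2103.
Each bolus raises the concentration by D/Vd = 695/171 ≈ 4.064 mcg/mL.
Cmax,ss = C₀/(1 − f) ≈ 4.064/0.3115 ≈ 13.047 mcg/mL.

13.0 mcg/mL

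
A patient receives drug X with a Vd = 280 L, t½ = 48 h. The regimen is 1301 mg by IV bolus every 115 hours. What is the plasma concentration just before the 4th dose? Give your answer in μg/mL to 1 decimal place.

1.1 μg/mL

f = (1/2)^(τ/t½) = (1/2)^(115/48) ≈ 0.1900.
C₀ = D/Vd = 1301/280 ≈ 4.646 μg/mL.
Before the 4th dose, 3 doses have been given. Superposition: Cmin = C₀·(f + f² + … + f^3).
≈ 4.646 × (0.1900 + 0.0361 + 0.0069) ≈ 4.646 × 0.2330 ≈ 1.083 μg/mL.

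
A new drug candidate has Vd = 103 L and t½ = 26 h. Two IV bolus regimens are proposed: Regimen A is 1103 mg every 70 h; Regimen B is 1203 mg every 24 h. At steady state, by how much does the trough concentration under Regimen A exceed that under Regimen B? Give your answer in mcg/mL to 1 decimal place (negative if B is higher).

Regimen A: f = (1/2)^(70/26) ≈ 0.1547; Cmin,ss = (1103/103)·f/(1−f) ≈ 1.960 mcg/mL.
Regimen B: f = (1/2)^(24/26) ≈ 0.5274; Cmin,ss = (1203/103)·f/(1−f) ≈ 13.034 mcg/mL.
Difference ≈ 1.960 − 13.034 ≈ -11.074 mcg/mL.

-11.1 mcg/mL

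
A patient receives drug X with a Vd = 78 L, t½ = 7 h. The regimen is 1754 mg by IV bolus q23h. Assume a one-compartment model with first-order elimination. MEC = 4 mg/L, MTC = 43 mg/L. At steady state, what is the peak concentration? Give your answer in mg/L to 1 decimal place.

25.1 mg/L

k = ln2/t½ = ln2/7 ≈ 0.099021 h⁻¹; fraction remaining f = e^(−kτ) = e^(−0.099021×23) ≈ 0.1025.
At steady state, accumulation factor R = 1/(1 − e^(−kτ)) ≈ 1.1142.
Single-dose peak C₀ = D/Vd = 1754/78 ≈ 22.487 mg/L.
Cmax,ss = C₀/(1 − f) ≈ 22.487/0.8975 ≈ 25.055 mg/L.
Peak 25.1 mg/L vs MTC 43 mg/L: below toxic threshold.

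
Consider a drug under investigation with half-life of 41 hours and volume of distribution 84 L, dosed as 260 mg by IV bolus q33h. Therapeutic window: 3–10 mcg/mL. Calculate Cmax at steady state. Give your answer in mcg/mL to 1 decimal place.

7.2 mcg/mL

Over one 33-h interval, 33/41 ≈ 0.80488 half-lives elapse, leaving f ≈ 0.5724 of each dose.
Accumulation ratio R = 1/(1 − f) ≈ 1/0.4276 ≈ 2.3386.
Each bolus raises the concentration by D/Vd = 260/84 ≈ 3.095 mcg/mL.
Cmax,ss = C₀/(1 − f) ≈ 3.095/0.4276 ≈ 7.238 mcg/mL.
Peak 7.2 mcg/mL vs MTC 10 mcg/mL: below toxic threshold.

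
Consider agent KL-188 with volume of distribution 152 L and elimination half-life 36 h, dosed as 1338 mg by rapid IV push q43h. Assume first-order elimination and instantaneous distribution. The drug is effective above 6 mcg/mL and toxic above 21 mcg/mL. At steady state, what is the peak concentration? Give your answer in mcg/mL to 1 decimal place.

τ/t½ = 43/36 ≈ 1.1944, so fraction remaining f = (1/2)^(43/36) ≈ 0.4370.
Accumulation ratio R = 1/(1 − f) ≈ 1/0.5630 ≈ 1.7762.
Each bolus raises the concentration by D/Vd = 1338/152 ≈ 8.803 mcg/mL.
Steady-state peak Cmax,ss = C₀·R ≈ 8.803 × 1.7762 ≈ 15.636 mcg/mL.
Peak 15.6 mcg/mL vs MTC 21 mcg/mL: below toxic threshold.

15.6 mcg/mL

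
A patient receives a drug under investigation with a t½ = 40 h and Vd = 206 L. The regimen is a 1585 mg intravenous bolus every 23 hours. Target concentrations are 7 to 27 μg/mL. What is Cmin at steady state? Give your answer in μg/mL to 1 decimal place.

15.7 μg/mL

Over one 23-h interval, 23/40 ≈ 0.575 half-lives elapse, leaving f ≈ 0.6713 of each dose.
At steady state, accumulation factor R = 1/(1 − e^(−kτ)) ≈ 3.0423.
Each bolus raises the concentration by D/Vd = 1585/206 ≈ 7.694 μg/mL.
Steady-state peak Cmax,ss = C₀·R ≈ 7.694 × 3.0423 ≈ 23.407 μg/mL.
Steady-state trough Cmin,ss = Cmax,ss·f ≈ 23.407 × 0.6713 ≈ 15.713 μg/mL.
Trough 15.7 μg/mL vs MEC 7 μg/mL: adequate.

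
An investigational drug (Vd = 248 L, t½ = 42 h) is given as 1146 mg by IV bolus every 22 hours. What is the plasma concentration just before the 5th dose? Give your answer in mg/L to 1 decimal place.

8.1 mg/L

f = (1/2)^(τ/t½) = (1/2)^(22/42) ≈ 0.6955.
C₀ = D/Vd = 1146/248 ≈ 4.621 mg/L.
Before the 5th dose, 4 doses have been given. Superposition: Cmin = C₀·(f + f² + … + f^4).
≈ 4.621 × (0.6955 + 0.4837 + 0.3364 + 0.2340) ≈ 4.621 × 1.7496 ≈ 8.085 mg/L.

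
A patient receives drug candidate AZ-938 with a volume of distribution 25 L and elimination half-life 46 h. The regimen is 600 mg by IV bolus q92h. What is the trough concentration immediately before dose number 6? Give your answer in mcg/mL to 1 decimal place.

f = (1/2)^(τ/t½) = (1/2)^(92/46) ≈ 0.2500.
C₀ = D/Vd = 600/25 ≈ 24.000 mcg/mL.
Before the 6th dose, 5 doses have been given. Superposition: Cmin = C₀·(f + f² + … + f^5).
≈ 24.000 × (0.2500 + 0.0625 + 0.0156 + 0.0039 + 0.0010) ≈ 24.000 × 0.3330 ≈ 7.992 mcg/mL.

8.0 mcg/mL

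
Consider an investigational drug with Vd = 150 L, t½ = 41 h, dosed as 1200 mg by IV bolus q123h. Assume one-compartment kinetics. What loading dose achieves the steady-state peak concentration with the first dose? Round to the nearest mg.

f = (1/2)^(123/41) ≈ 0.125000; accumulation ratio R = 1/(1−f) ≈ 1.14286.
Loading dose to hit Cmax,ss on first dose: D_load = D_maint·R ≈ 1200 × 1.14286 ≈ 1371.43 mg.

1371 mg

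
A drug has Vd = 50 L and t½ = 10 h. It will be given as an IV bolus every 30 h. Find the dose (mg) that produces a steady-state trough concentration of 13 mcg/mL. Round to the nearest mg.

4550 mg

τ/t½ = 30/10 ≈ 3, so f = (1/2)^(30/10) ≈ 0.125000.
Cmin,ss = (D/Vd)·f/(1−f), so D = Cmin,ss·Vd·(1−f)/f.
D = 13 × 50 × (1−f)/f ≈ 13 × 50 × 7.00000 ≈ 4550.00 mg.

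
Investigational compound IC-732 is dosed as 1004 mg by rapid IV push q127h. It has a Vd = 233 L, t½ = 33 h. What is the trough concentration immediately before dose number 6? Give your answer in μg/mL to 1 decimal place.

f = (1/2)^(τ/t½) = (1/2)^(127/33) ≈ 0.0694.
C₀ = D/Vd = 1004/233 ≈ 4.309 μg/mL.
Before the 6th dose, 5 doses have been given. Superposition: Cmin = C₀·(f + f² + … + f^5).
≈ 4.309 × (0.0694 + 0.0048 + 0.0003 + 0.0000 + 0.0000) ≈ 4.309 × 0.0745 ≈ 0.321 μg/mL.

0.3 μg/mL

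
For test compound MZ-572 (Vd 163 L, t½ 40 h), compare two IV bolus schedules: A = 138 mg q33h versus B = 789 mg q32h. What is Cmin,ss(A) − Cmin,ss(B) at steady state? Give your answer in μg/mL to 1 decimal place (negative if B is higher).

-5.4 μg/mL

Regimen A: f = (1/2)^(33/40) ≈ 0.5645; Cmin,ss = (138/163)·f/(1−f) ≈ 1.097 μg/mL.
Regimen B: f = (1/2)^(32/40) ≈ 0.5743; Cmin,ss = (789/163)·f/(1−f) ≈ 6.530 μg/mL.
Difference ≈ 1.097 − 6.530 ≈ -5.433 μg/mL.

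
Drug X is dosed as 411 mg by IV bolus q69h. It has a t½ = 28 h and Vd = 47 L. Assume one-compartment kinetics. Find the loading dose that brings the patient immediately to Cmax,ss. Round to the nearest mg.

f = (1/2)^(69/28) ≈ 0.181207; accumulation ratio R = 1/(1−f) ≈ 1.22131.
Loading dose to hit Cmax,ss on first dose: D_load = D_maint·R ≈ 411 × 1.22131 ≈ 501.96 mg.

502 mg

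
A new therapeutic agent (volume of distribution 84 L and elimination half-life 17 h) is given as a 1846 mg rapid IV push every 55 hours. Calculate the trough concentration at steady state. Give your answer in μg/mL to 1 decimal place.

2.6 μg/mL

k = ln2/t½ = ln2/17 ≈ 0.040773 h⁻¹; fraction remaining f = e^(−kτ) = e^(−0.040773×55) ≈ 0.1062.
Single-dose peak C₀ = D/Vd = 1846/84 ≈ 21.976 μg/mL.
Steady-state trough Cmin,ss = C₀·f/(1−f) ≈ 21.976 × 0.1062/0.8938 ≈ 2.611 μg/mL.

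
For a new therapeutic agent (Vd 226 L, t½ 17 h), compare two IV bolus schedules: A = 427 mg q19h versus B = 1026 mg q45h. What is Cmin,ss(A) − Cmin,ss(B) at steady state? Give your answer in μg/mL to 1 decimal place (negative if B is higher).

0.8 μg/mL

Regimen A: f = (1/2)^(19/17) ≈ 0.4608; Cmin,ss = (427/226)·f/(1−f) ≈ 1.615 μg/mL.
Regimen B: f = (1/2)^(45/17) ≈ 0.1596; Cmin,ss = (1026/226)·f/(1−f) ≈ 0.862 μg/mL.
Difference ≈ 1.615 − 0.862 ≈ 0.753 μg/mL.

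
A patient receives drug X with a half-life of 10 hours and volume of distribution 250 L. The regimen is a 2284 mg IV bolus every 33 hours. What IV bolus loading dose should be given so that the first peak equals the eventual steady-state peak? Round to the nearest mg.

2542 mg

f = (1/2)^(33/10) ≈ 0.101532; accumulation ratio R = 1/(1−f) ≈ 1.11301.
Loading dose to hit Cmax,ss on first dose: D_load = D_maint·R ≈ 2284 × 1.11301 ≈ 2542.11 mg.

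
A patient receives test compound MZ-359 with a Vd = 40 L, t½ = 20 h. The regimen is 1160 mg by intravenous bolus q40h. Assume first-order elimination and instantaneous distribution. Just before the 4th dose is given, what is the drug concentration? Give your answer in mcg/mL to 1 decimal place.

9.5 mcg/mL

f = (1/2)^(τ/t½) = (1/2)^(40/20) ≈ 0.2500.
C₀ = D/Vd = 1160/40 ≈ 29.000 mcg/mL.
Before the 4th dose, 3 doses have been given. Superposition: Cmin = C₀·(f + f² + … + f^3).
≈ 29.000 × (0.2500 + 0.0625 + 0.0156) ≈ 29.000 × 0.3281 ≈ 9.515 mcg/mL.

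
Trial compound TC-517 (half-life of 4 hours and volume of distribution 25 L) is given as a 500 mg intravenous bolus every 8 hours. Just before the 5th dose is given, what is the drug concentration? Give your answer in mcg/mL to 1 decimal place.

f = (1/2)^(τ/t½) = (1/2)^(8/4) ≈ 0.2500.
C₀ = D/Vd = 500/25 ≈ 20.000 mcg/mL.
Before the 5th dose, 4 doses have been given. Superposition: Cmin = C₀·(f + f² + … + f^4).
≈ 20.000 × (0.2500 + 0.0625 + 0.0156 + 0.0039) ≈ 20.000 × 0.3320 ≈ 6.640 mcg/mL.

6.6 mcg/mL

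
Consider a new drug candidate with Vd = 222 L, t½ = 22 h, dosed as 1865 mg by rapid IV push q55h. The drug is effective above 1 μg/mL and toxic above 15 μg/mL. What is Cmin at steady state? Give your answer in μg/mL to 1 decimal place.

1.8 μg/mL

Over one 55-h interval, 55/22 ≈ 2.5 half-lives elapse, leaving f ≈ 0.1768 of each dose.
At steady state, accumulation factor R = 1/(1 − e^(−kτ)) ≈ 1.2148.
Each bolus raises the concentration by D/Vd = 1865/222 ≈ 8.401 μg/mL.
Steady-state peak Cmax,ss = C₀·R ≈ 8.401 × 1.2148 ≈ 10.206 μg/mL.
Steady-state trough Cmin,ss = Cmax,ss·f ≈ 10.206 × 0.1768 ≈ 1.804 μg/mL.
Trough 1.8 μg/mL vs MEC 1 μg/mL: adequate.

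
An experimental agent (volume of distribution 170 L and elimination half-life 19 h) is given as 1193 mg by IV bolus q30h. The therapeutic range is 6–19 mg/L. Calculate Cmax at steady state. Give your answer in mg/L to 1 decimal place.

10.5 mg/L

Over one 30-h interval, 30/19 ≈ 1.5789 half-lives elapse, leaving f ≈ 0.3347 of each dose.
At steady state, accumulation factor R = 1/(1 − e^(−kτ)) ≈ 1.5031.
Each bolus raises the concentration by D/Vd = 1193/170 ≈ 7.018 mg/L.
Steady-state peak Cmax,ss = C₀·R ≈ 7.018 × 1.5031 ≈ 10.549 mg/L.
Peak 10.5 mg/L vs MTC 19 mg/L: below toxic threshold.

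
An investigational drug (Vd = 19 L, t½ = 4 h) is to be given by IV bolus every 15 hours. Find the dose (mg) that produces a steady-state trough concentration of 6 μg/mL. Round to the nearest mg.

τ/t½ = 15/4 ≈ 3.75, so f = (1/2)^(15/4) ≈ 0.074325.
Cmin,ss = (D/Vd)·f/(1−f), so D = Cmin,ss·Vd·(1−f)/f.
D = 6 × 19 × (1−f)/f ≈ 6 × 19 × 12.45442 ≈ 1419.80 mg.

1420 mg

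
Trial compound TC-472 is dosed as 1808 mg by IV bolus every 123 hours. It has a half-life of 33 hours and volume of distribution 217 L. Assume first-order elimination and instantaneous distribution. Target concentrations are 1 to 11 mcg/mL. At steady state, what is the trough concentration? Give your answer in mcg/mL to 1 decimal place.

0.7 mcg/mL

Over one 123-h interval, 123/33 ≈ 3.7273 half-lives elapse, leaving f ≈ 0.0755 of each dose.
Single-dose peak C₀ = D/Vd = 1808/217 ≈ 8.332 mcg/mL.
Steady-state trough Cmin,ss = C₀·f/(1−f) ≈ 8.332 × 0.0755/0.9245 ≈ 0.680 mcg/mL.
Trough 0.7 mcg/mL vs MEC 1 mcg/mL: subtherapeutic.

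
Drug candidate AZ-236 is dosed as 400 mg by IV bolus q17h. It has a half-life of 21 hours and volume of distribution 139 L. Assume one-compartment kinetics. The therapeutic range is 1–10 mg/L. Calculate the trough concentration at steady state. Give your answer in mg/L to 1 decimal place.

Over one 17-h interval, 17/21 ≈ 0.80952 half-lives elapse, leaving f ≈ 0.5706 of each dose.
Accumulation ratio R = 1/(1 − f) ≈ 1/0.4294 ≈ 2.3288.
Each bolus raises the concentration by D/Vd = 400/139 ≈ 2.878 mg/L.
Steady-state peak Cmax,ss = C₀·R ≈ 2.878 × 2.3288 ≈ 6.702 mg/L.
Steady-state trough Cmin,ss = Cmax,ss·f ≈ 6.702 × 0.5706 ≈ 3.824 mg/L.
Trough 3.8 mg/L vs MEC 1 mg/L: adequate.

3.8 mg/L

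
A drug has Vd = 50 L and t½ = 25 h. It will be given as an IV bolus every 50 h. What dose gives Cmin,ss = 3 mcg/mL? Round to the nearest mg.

τ/t½ = 50/25 ≈ 2, so f = (1/2)^(50/25) ≈ 0.250000.
Cmin,ss = (D/Vd)·f/(1−f), so D = Cmin,ss·Vd·(1−f)/f.
D = 3 × 50 × (1−f)/f ≈ 3 × 50 × 3.00000 ≈ 450.00 mg.

450 mg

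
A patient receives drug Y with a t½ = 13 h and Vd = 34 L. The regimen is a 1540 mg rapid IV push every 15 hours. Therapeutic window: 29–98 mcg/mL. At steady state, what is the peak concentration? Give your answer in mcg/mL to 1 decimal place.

82.3 mcg/mL

Over one 15-h interval, 15/13 ≈ 1.1538 half-lives elapse, leaving f ≈ 0.4494 of each dose.
At steady state, accumulation factor R = 1/(1 − e^(−kτ)) ≈ 1.8162.
Single-dose peak C₀ = D/Vd = 1540/34 ≈ 45.294 mcg/mL.
Cmax,ss = C₀/(1 − f) ≈ 45.294/0.5506 ≈ 82.263 mcg/mL.
Peak 82.3 mcg/mL vs MTC 98 mcg/mL: below toxic threshold.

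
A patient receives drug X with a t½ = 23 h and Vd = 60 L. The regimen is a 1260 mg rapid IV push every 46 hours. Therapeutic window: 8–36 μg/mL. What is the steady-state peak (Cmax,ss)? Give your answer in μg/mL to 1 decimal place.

τ = 46 h = 2 half-lives, so f = (1/2)^2 = 0.25.
Accumulation ratio R = 1/(1 − f) = 1/0.75 = 4/3.
Single-dose peak C₀ = D/Vd = 1260/60 = 21 μg/mL.
Steady-state peak Cmax,ss = C₀·R = 21 × 4/3 ≈ 28.000 μg/mL.
Peak 28.0 μg/mL vs MTC 36 μg/mL: below toxic threshold.

28.0 μg/mL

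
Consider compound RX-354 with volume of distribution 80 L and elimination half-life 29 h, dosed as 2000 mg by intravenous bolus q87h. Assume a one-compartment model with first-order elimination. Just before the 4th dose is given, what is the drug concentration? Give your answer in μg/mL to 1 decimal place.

f = (1/2)^(τ/t½) = (1/2)^(87/29) ≈ 0.1250.
C₀ = D/Vd = 2000/80 ≈ 25.000 μg/mL.
Before the 4th dose, 3 doses have been given. Superposition: Cmin = C₀·(f + f² + … + f^3).
≈ 25.000 × (0.1250 + 0.0156 + 0.0020) ≈ 25.000 × 0.1426 ≈ 3.565 μg/mL.

3.6 μg/mL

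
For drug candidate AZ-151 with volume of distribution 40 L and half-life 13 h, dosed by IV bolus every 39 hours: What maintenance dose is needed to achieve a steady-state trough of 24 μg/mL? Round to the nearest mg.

τ/t½ = 39/13 ≈ 3, so f = (1/2)^(39/13) ≈ 0.125000.
Cmin,ss = (D/Vd)·f/(1−f), so D = Cmin,ss·Vd·(1−f)/f.
D = 24 × 40 × (1−f)/f ≈ 24 × 40 × 7.00000 ≈ 6720.00 mg.

6720 mg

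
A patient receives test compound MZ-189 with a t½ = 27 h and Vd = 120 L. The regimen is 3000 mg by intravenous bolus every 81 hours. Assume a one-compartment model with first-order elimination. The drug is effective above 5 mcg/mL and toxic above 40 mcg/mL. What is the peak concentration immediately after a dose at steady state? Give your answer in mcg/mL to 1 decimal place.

28.6 mcg/mL

τ = 81 h = 3 half-lives, so f = (1/2)^3 = 0.125.
At steady state, R = 1/(1 − 0.125) = 8/7.
Single-dose peak C₀ = D/Vd = 3000/120 = 25 mcg/mL.
Steady-state peak Cmax,ss = C₀·R = 25 × 8/7 ≈ 28.571 mcg/mL.
Peak 28.6 mcg/mL vs MTC 40 mcg/mL: below toxic threshold.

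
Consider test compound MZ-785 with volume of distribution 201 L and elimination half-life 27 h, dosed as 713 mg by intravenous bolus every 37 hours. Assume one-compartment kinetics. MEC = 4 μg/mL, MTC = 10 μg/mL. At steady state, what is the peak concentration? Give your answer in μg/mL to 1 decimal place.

τ/t½ = 37/27 ≈ 1.3704, so fraction remaining f = (1/2)^(37/27) ≈ 0.3868.
At steady state, accumulation factor R = 1/(1 − e^(−kτ)) ≈ 1.6308.
Each bolus raises the concentration by D/Vd = 713/201 ≈ 3.547 μg/mL.
Steady-state peak Cmax,ss = C₀·R ≈ 3.547 × 1.6308 ≈ 5.784 μg/mL.
Peak 5.8 μg/mL vs MTC 10 μg/mL: below toxic threshold.

5.8 μg/mL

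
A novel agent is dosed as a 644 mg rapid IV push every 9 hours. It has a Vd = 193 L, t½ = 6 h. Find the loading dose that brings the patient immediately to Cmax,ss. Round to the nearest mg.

f = (1/2)^(9/6) ≈ 0.353553; accumulation ratio R = 1/(1−f) ≈ 1.54692.
Loading dose to hit Cmax,ss on first dose: D_load = D_maint·R ≈ 644 × 1.54692 ≈ 996.22 mg.

996 mg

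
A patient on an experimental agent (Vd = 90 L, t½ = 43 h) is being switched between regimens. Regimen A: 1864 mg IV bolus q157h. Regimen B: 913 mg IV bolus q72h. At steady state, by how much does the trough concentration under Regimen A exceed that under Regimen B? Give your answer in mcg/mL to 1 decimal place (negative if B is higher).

-2.8 mcg/mL

Regimen A: f = (1/2)^(157/43) ≈ 0.0796; Cmin,ss = (1864/90)·f/(1−f) ≈ 1.791 mcg/mL.
Regimen B: f = (1/2)^(72/43) ≈ 0.3133; Cmin,ss = (913/90)·f/(1−f) ≈ 4.628 mcg/mL.
Difference ≈ 1.791 − 4.628 ≈ -2.837 mcg/mL.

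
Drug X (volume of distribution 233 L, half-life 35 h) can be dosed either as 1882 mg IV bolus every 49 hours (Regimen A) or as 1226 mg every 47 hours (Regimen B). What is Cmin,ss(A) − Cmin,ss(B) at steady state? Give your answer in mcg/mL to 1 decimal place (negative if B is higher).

Regimen A: f = (1/2)^(49/35) ≈ 0.3789; Cmin,ss = (1882/233)·f/(1−f) ≈ 4.928 mcg/mL.
Regimen B: f = (1/2)^(47/35) ≈ 0.3942; Cmin,ss = (1226/233)·f/(1−f) ≈ 3.424 mcg/mL.
Difference ≈ 4.928 − 3.424 ≈ 1.504 mcg/mL.

1.5 mcg/mL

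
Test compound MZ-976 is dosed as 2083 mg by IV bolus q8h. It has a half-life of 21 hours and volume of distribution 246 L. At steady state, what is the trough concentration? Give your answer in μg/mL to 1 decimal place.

k = ln2/t½ = ln2/21 ≈ 0.033007 h⁻¹; fraction remaining f = e^(−kτ) = e^(−0.033007×8) ≈ 0.7679.
Each bolus raises the concentration by D/Vd = 2083/246 ≈ 8.467 μg/mL.
Steady-state trough Cmin,ss = C₀·f/(1−f) ≈ 8.467 × 0.7679/0.2321 ≈ 28.013 μg/mL.

28.0 μg/mL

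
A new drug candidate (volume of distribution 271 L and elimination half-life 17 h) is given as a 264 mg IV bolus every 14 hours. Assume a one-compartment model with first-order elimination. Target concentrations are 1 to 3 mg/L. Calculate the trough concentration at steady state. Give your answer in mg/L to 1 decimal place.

Over one 14-h interval, 14/17 ≈ 0.82353 half-lives elapse, leaving f ≈ 0.5651 of each dose.
Accumulation ratio R = 1/(1 − f) ≈ 1/0.4349 ≈ 2.2994.
Single-dose peak C₀ = D/Vd = 264/271 ≈ 0.974 mg/L.
Steady-state peak Cmax,ss = C₀·R ≈ 0.974 × 2.2994 ≈ 2.240 mg/L.
One interval later, Cmin,ss = Cmax,ss·e^(−kτ) ≈ 2.240 × 0.5651 ≈ 1.266 mg/L.
Trough 1.3 mg/L vs MEC 1 mg/L: adequate.

1.3 mg/L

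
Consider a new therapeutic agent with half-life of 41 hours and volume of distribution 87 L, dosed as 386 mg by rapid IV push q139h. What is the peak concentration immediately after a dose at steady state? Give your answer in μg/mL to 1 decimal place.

τ/t½ = 139/41 ≈ 3.3902, so fraction remaining f = (1/2)^(139/41) ≈ 0.0954.
At steady state, accumulation factor R = 1/(1 − e^(−kτ)) ≈ 1.1055.
Each bolus raises the concentration by D/Vd = 386/87 ≈ 4.437 μg/mL.
Steady-state peak Cmax,ss = C₀·R ≈ 4.437 × 1.1055 ≈ 4.905 μg/mL.

4.9 μg/mL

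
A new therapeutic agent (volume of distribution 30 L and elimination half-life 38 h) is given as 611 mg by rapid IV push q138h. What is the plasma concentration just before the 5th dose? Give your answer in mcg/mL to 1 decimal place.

f = (1/2)^(τ/t½) = (1/2)^(138/38) ≈ 0.0807.
C₀ = D/Vd = 611/30 ≈ 20.367 mcg/mL.
Before the 5th dose, 4 doses have been given. Superposition: Cmin = C₀·(f + f² + … + f^4).
≈ 20.367 × (0.0807 + 0.0065 + 0.0005 + 0.0000) ≈ 20.367 × 0.0877 ≈ 1.786 mcg/mL.

1.8 mcg/mL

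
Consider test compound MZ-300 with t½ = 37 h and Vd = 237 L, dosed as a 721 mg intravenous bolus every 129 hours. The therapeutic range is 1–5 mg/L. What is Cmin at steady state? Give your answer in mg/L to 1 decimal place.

0.3 mg/L

τ/t½ = 129/37 ≈ 3.4865, so fraction remaining f = (1/2)^(129/37) ≈ 0.0892.
At steady state, accumulation factor R = 1/(1 − e^(−kτ)) ≈ 1.0979.
Each bolus raises the concentration by D/Vd = 721/237 ≈ 3.042 mg/L.
Steady-state peak Cmax,ss = C₀·R ≈ 3.042 × 1.0979 ≈ 3.340 mg/L.
One interval later, Cmin,ss = Cmax,ss·e^(−kτ) ≈ 3.340 × 0.0892 ≈ 0.298 mg/L.
Trough 0.3 mg/L vs MEC 1 mg/L: subtherapeutic.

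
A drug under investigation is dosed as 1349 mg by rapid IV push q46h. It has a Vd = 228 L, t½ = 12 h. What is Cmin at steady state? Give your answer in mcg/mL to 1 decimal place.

k = ln2/t½ = ln2/12 ≈ 0.057762 h⁻¹; fraction remaining f = e^(−kτ) = e^(−0.057762×46) ≈ 0.0702.
At steady state, accumulation factor R = 1/(1 − e^(−kτ)) ≈ 1.0755.
Single-dose peak C₀ = D/Vd = 1349/228 ≈ 5.917 mcg/mL.
Cmax,ss = C₀/(1 − f) ≈ 5.917/0.9298 ≈ 6.364 mcg/mL.
Steady-state trough Cmin,ss = Cmax,ss·f ≈ 6.364 × 0.0702 ≈ 0.447 mcg/mL.

0.4 mcg/mL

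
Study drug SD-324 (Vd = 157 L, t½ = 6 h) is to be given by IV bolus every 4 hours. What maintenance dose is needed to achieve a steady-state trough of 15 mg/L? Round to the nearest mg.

τ/t½ = 4/6 ≈ 0.66667, so f = (1/2)^(4/6) ≈ 0.629961.
Cmin,ss = (D/Vd)·f/(1−f), so D = Cmin,ss·Vd·(1−f)/f.
D = 15 × 157 × (1−f)/f ≈ 15 × 157 × 0.58740 ≈ 1383.33 mg.

1383 mg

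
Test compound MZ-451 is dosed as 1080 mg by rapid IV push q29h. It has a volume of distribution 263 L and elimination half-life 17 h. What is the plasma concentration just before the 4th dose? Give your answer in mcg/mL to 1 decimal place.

f = (1/2)^(τ/t½) = (1/2)^(29/17) ≈ 0.3065.
C₀ = D/Vd = 1080/263 ≈ 4.106 mcg/mL.
Before the 4th dose, 3 doses have been given. Superposition: Cmin = C₀·(f + f² + … + f^3).
≈ 4.106 × (0.3065 + 0.0939 + 0.0288) ≈ 4.106 × 0.4292 ≈ 1.762 mcg/mL.

1.8 mcg/mL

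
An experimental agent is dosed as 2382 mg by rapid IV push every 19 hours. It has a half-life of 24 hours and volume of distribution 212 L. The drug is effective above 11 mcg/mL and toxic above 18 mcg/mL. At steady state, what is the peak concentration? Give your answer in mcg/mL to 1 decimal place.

τ/t½ = 19/24 ≈ 0.79167, so fraction remaining f = (1/2)^(19/24) ≈ 0.5777.
At steady state, accumulation factor R = 1/(1 − e^(−kτ)) ≈ 2.3680.
Each bolus raises the concentration by D/Vd = 2382/212 ≈ 11.236 mcg/mL.
Steady-state peak Cmax,ss = C₀·R ≈ 11.236 × 2.3680 ≈ 26.607 mcg/mL.
Peak 26.6 mcg/mL vs MTC 18 mcg/mL: exceeds toxic threshold.

26.6 mcg/mL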